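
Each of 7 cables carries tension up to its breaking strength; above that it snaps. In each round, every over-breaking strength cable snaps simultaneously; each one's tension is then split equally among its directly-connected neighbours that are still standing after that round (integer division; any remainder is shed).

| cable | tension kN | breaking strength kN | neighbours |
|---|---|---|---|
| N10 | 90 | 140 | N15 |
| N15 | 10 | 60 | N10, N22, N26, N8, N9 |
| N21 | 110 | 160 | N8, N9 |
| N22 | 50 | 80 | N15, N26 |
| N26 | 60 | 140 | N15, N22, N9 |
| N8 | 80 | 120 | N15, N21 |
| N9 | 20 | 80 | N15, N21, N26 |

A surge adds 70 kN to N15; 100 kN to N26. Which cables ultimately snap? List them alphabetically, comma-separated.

N15, N21, N22, N26, N8, N9

Round 1 — N15 at 80 > 60; N26 at 160 > 140. N15, N26 snap.
  N15 sheds 80 kN to N10, N22, N8, N9: 20 each.
    N10: 90+20 = 110 ≤ 140
    N22: 50+20 = 70 ≤ 80
    N8: 80+20 = 100 ≤ 120
    N9: 20+20 = 40 ≤ 80
  N26 sheds 160 kN to N22, N9: 80 each.
    N22: 70+80 = 150 > 80
    N9: 40+80 = 120 > 80
Round 2 — N22, N9 snap.
  N22 sheds 150 kN: no online neighbours, lost.
  N9 sheds 120 kN to N21: 120 each.
    N21: 110+120 = 230 > 160
Round 3 — N21 snaps.
  N21 sheds 230 kN to N8: 230 each.
    N8: 100+230 = 330 > 120
Round 4 — N8 snaps.
  N8 sheds 330 kN: no online neighbours, lost.
No further breaks.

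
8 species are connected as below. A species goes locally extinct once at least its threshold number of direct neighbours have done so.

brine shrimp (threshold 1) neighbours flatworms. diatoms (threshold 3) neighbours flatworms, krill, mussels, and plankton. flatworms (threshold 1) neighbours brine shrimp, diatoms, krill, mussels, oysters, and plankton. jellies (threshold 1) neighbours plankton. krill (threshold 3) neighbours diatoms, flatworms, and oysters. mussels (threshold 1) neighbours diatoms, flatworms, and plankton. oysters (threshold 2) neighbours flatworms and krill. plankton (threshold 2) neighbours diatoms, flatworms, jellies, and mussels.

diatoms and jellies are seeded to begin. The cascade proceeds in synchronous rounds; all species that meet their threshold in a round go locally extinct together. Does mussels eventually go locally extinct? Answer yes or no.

yes

Round 1 — diatoms, jellies go locally extinct (initial).
Round 2 — checking thresholds:
  flatworms: 1 of 6 neighbours ≥ 1, goes locally extinct.
  krill: 1 of 3 neighbours < 3, holds.
  mussels: 1 of 3 neighbours ≥ 1, goes locally extinct.
  plankton: 2 of 4 neighbours ≥ 2, goes locally extinct.
Round 3 — checking thresholds:
  brine shrimp: 1 of 1 neighbours ≥ 1, goes locally extinct.
  krill: 2 of 3 neighbours < 3, holds.
  oysters: 1 of 2 neighbours < 2, holds.
Round 4 — no new extinctions; cascade stops.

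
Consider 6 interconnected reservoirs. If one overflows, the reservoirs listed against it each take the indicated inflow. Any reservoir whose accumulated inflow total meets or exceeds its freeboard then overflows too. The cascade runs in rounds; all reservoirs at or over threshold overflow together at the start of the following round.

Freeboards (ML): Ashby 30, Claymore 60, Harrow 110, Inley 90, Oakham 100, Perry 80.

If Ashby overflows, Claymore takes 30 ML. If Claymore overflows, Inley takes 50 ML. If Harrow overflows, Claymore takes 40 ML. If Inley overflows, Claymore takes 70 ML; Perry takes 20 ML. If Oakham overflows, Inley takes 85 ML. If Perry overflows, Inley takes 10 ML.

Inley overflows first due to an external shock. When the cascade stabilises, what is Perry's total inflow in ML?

20

Round 1 — Inley overflows (initial).
  Claymore: +70 → 70 ≥ 60
  Perry: +20 → 20 < 80
Round 2 — Claymore overflows.
No further overflows.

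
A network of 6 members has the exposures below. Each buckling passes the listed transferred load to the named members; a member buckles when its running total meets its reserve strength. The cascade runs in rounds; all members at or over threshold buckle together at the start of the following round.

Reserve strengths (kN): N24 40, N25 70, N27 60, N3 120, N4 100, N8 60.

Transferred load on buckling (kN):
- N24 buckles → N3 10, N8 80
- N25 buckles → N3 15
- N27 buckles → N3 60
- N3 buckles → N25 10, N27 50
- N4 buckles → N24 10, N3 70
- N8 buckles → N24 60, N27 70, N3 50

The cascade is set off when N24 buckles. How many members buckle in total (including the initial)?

Round 1 — N24 buckles (initial).
  N3: +10 → 10 < 120
  N8: +80 → 80 ≥ 60
Round 2 — N8 buckles.
  N27: +70 → 70 ≥ 60
  N3: +50 → 60 < 120
Round 3 — N27 buckles.
  N3: +60 → 120 ≥ 120
Round 4 — N3 buckles.
  N25: +10 → 10 < 70
No further bucklings.

4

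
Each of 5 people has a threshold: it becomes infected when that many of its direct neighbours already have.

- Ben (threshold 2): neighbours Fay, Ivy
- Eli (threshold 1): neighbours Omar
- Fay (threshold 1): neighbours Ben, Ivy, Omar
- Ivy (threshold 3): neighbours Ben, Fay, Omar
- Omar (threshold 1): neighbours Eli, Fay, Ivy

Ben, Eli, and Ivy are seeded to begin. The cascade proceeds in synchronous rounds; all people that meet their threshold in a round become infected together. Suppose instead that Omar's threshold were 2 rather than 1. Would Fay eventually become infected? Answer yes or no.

With Omar's threshold at 2:
Round 1 — Ben, Eli, Ivy become infected (initial).
Round 2 — checking thresholds:
  Fay: 2 of 3 neighbours ≥ 1, becomes infected.
  Omar: 2 of 3 neighbours ≥ 2, becomes infected.
Round 3 — no new infections; cascade stops.

yes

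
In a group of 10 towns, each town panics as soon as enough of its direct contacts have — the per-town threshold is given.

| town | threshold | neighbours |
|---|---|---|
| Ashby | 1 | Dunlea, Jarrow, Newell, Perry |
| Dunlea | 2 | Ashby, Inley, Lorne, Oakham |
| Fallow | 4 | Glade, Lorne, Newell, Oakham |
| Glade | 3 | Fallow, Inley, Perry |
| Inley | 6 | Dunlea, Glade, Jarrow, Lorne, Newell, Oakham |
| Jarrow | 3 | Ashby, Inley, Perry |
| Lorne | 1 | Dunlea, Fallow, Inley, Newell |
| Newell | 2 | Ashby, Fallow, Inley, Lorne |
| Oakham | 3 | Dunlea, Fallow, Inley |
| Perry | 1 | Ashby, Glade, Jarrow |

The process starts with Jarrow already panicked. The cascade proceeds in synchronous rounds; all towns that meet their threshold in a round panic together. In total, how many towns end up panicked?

3

Round 1 — Jarrow panics (initial).
Round 2 — checking thresholds:
  Ashby: 1 of 4 neighbours ≥ 1, panics.
  Inley: 1 of 6 neighbours < 6, below threshold.
  Perry: 1 of 3 neighbours ≥ 1, panics.
Round 3 — no new panics; cascade stops.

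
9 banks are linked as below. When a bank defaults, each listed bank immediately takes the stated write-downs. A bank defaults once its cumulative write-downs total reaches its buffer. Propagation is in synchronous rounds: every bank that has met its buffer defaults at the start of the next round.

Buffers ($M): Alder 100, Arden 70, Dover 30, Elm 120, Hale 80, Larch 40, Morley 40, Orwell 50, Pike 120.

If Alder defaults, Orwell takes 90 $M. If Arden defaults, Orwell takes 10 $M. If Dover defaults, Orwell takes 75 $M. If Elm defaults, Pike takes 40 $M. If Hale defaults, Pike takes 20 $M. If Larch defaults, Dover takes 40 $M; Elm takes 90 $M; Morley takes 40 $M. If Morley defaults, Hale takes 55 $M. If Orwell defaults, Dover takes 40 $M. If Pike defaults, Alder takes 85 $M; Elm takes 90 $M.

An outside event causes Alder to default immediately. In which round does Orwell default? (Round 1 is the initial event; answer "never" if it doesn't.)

Round 1 — Alder defaults (initial).
  Orwell: +90 → 90 ≥ 50
Round 2 — Orwell defaults.
  Dover: +40 → 40 ≥ 30
Round 3 — Dover defaults.
No further defaults.

2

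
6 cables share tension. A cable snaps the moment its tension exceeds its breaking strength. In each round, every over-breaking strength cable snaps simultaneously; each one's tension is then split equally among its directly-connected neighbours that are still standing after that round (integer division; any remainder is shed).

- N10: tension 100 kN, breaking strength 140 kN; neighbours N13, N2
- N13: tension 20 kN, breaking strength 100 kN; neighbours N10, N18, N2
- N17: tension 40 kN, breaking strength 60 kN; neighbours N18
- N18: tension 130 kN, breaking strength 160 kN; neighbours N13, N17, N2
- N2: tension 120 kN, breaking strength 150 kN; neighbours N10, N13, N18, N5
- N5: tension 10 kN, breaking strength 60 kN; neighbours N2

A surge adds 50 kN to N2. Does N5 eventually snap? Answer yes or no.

Round 1 — N2 at 170 > 150. N2 snaps.
  N2 sheds 170 kN to N10, N13, N18, N5: 42 each (2 lost).
    N10: 100+42 = 142 > 140
    N13: 20+42 = 62 ≤ 100
    N18: 130+42 = 172 > 160
    N5: 10+42 = 52 ≤ 60
Round 2 — N10, N18 snap.
  N10 sheds 142 kN to N13: 142 each.
    N13: 62+142 = 204 > 100
  N18 sheds 172 kN to N13, N17: 86 each.
    N13: 204+86 = 290 > 100
    N17: 40+86 = 126 > 60
Round 3 — N13, N17 snap.
  N13 sheds 290 kN: no online neighbours, lost.
  N17 sheds 126 kN: no online neighbours, lost.
No further breaks.

no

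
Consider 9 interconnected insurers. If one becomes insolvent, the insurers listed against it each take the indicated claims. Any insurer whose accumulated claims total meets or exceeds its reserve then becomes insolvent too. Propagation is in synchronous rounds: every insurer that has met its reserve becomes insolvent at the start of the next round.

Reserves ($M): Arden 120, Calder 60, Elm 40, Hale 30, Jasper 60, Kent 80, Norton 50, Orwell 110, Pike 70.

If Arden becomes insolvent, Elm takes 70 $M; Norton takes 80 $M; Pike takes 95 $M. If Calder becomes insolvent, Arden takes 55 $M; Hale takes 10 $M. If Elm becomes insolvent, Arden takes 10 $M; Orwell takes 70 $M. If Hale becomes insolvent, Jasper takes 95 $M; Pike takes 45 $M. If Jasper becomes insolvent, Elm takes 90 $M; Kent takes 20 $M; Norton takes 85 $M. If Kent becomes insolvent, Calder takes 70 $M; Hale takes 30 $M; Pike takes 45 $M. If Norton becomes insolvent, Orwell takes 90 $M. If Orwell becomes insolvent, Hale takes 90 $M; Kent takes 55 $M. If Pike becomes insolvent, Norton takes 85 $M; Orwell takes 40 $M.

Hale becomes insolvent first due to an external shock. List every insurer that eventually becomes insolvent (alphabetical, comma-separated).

Elm, Hale, Jasper, Norton, Orwell

Round 1 — Hale becomes insolvent (initial).
  Jasper: +95 → 95 ≥ 60
  Pike: +45 → 45 < 70
Round 2 — Jasper becomes insolvent.
  Elm: +90 → 90 ≥ 40
  Kent: +20 → 20 < 80
  Norton: +85 → 85 ≥ 50
Round 3 — Elm, Norton become insolvent.
  Arden: +10 → 10 < 120
  Orwell: +70+90 → 160 ≥ 110
Round 4 — Orwell becomes insolvent.
  Kent: +55 → 75 < 80
No further insolvencies.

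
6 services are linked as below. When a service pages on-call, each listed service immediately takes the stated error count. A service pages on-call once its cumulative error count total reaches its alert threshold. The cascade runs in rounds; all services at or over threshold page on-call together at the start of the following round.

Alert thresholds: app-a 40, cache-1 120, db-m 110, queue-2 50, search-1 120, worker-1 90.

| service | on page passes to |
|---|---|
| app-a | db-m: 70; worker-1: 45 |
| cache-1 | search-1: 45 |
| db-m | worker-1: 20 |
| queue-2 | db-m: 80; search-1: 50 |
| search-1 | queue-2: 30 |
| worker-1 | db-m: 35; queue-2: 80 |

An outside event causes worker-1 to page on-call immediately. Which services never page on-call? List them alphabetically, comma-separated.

app-a, cache-1, search-1

Round 1 — worker-1 pages on-call (initial).
  db-m: +35 → 35 < 110
  queue-2: +80 → 80 ≥ 50
Round 2 — queue-2 pages on-call.
  db-m: +80 → 115 ≥ 110
  search-1: +50 → 50 < 120
Round 3 — db-m pages on-call.
No further pages.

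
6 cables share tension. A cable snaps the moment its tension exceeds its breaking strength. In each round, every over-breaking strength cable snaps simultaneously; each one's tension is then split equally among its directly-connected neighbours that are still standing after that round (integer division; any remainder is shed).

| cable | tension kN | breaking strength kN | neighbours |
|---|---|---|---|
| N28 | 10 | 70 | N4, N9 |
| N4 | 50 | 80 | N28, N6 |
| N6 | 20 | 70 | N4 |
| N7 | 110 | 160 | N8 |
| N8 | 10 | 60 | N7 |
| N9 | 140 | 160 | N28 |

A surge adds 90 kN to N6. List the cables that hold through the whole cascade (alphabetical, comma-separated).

N7, N8

Round 1 — N6 at 110 > 70. N6 snaps.
  N6 sheds 110 kN to N4: 110 each.
    N4: 50+110 = 160 > 80
Round 2 — N4 snaps.
  N4 sheds 160 kN to N28: 160 each.
    N28: 10+160 = 170 > 70
Round 3 — N28 snaps.
  N28 sheds 170 kN to N9: 170 each.
    N9: 140+170 = 310 > 160
Round 4 — N9 snaps.
  N9 sheds 310 kN: no online neighbours, lost.
No further breaks.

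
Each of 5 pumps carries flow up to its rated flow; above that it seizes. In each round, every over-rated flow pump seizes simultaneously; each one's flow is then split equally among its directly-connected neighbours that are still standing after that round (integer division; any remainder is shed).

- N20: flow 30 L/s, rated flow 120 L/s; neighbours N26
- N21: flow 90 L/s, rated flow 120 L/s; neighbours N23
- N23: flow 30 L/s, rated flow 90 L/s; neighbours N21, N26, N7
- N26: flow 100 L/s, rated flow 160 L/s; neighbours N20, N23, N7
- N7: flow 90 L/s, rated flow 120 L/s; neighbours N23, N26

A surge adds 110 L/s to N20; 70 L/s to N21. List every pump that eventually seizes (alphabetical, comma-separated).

Round 1 — N20 at 140 > 120; N21 at 160 > 120. N20, N21 seize.
  N20 sheds 140 L/s to N26: 140 each.
    N26: 100+140 = 240 > 160
  N21 sheds 160 L/s to N23: 160 each.
    N23: 30+160 = 190 > 90
Round 2 — N23, N26 seize.
  N23 sheds 190 L/s to N7: 190 each.
    N7: 90+190 = 280 > 120
  N26 sheds 240 L/s to N7: 240 each.
    N7: 280+240 = 520 > 120
Round 3 — N7 seizes.
  N7 sheds 520 L/s: no online neighbours, lost.
No further seizures.

N20, N21, N23, N26, N7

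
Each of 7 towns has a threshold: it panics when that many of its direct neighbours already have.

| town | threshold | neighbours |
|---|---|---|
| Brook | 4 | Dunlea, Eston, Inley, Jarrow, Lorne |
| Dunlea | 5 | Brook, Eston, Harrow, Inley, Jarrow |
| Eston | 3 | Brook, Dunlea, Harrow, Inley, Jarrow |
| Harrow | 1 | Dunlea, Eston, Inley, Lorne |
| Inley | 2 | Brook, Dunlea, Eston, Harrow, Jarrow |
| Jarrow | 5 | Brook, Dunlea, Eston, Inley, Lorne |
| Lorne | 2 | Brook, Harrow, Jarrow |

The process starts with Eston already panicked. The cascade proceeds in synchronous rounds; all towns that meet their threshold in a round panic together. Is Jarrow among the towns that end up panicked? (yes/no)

Round 1 — Eston panics (initial).
Round 2 — checking thresholds:
  Brook: 1 of 5 neighbours < 4, below threshold.
  Dunlea: 1 of 5 neighbours < 5, below threshold.
  Harrow: 1 of 4 neighbours ≥ 1, panics.
  Inley: 1 of 5 neighbours < 2, below threshold.
  Jarrow: 1 of 5 neighbours < 5, below threshold.
Round 3 — checking thresholds:
  Brook: 1 of 5 neighbours < 4, below threshold.
  Dunlea: 2 of 5 neighbours < 5, below threshold.
  Inley: 2 of 5 neighbours ≥ 2, panics.
  Jarrow: 1 of 5 neighbours < 5, below threshold.
  Lorne: 1 of 3 neighbours < 2, below threshold.
Round 4 — no new panics; cascade stops.

no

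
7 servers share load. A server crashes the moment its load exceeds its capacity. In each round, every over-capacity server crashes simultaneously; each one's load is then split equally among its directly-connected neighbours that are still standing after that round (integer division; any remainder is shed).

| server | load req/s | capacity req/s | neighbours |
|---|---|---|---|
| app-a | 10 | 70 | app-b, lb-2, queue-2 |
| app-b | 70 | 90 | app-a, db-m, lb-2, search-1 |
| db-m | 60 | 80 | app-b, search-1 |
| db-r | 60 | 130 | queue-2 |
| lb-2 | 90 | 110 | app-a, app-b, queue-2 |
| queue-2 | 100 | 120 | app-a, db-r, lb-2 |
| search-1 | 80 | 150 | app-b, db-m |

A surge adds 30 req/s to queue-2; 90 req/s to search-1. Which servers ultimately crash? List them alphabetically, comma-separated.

app-a, app-b, db-m, lb-2, queue-2, search-1

Round 1 — queue-2 at 130 > 120; search-1 at 170 > 150. queue-2, search-1 crash.
  queue-2 sheds 130 req/s to app-a, db-r, lb-2: 43 each (1 lost).
    app-a: 10+43 = 53 ≤ 70
    db-r: 60+43 = 103 ≤ 130
    lb-2: 90+43 = 133 > 110
  search-1 sheds 170 req/s to app-b, db-m: 85 each.
    app-b: 70+85 = 155 > 90
    db-m: 60+85 = 145 > 80
Round 2 — app-b, db-m, lb-2 crash.
  app-b sheds 155 req/s to app-a: 155 each.
    app-a: 53+155 = 208 > 70
  db-m sheds 145 req/s: no online neighbours, lost.
  lb-2 sheds 133 req/s to app-a: 133 each.
    app-a: 208+133 = 341 > 70
Round 3 — app-a crashes.
  app-a sheds 341 req/s: no online neighbours, lost.
No further crashes.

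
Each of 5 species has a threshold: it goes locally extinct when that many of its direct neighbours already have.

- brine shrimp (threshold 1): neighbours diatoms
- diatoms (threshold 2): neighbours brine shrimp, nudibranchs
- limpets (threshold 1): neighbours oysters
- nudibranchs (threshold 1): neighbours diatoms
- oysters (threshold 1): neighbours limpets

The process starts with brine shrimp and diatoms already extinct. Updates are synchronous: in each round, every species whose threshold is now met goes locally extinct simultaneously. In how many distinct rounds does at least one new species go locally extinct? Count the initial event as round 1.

2

Round 1 — brine shrimp, diatoms go locally extinct (initial).
Round 2 — checking thresholds:
  nudibranchs: 1 of 1 neighbours ≥ 1, goes locally extinct.
Round 3 — no new extinctions; cascade stops.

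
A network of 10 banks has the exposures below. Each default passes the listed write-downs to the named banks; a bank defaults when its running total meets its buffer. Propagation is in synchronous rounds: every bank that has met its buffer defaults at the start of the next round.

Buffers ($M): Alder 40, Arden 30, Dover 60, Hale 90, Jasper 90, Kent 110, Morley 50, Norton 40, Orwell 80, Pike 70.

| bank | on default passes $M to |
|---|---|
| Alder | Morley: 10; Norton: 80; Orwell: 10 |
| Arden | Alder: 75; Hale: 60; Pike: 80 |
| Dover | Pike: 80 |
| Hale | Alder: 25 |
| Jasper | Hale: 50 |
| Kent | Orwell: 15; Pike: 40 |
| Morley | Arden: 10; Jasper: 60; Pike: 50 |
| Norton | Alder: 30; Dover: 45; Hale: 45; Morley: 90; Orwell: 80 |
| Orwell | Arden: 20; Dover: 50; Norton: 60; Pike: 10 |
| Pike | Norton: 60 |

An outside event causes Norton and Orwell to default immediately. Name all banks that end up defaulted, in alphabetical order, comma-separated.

Alder, Arden, Dover, Hale, Morley, Norton, Orwell, Pike

Round 1 — Norton, Orwell default (initial).
  Alder: +30 → 30 < 40
  Arden: +20 → 20 < 30
  Dover: +45+50 → 95 ≥ 60
  Hale: +45 → 45 < 90
  Morley: +90 → 90 ≥ 50
  Pike: +10 → 10 < 70
Round 2 — Dover, Morley default.
  Arden: +10 → 30 ≥ 30
  Jasper: +60 → 60 < 90
  Pike: +80+50 → 140 ≥ 70
Round 3 — Arden, Pike default.
  Alder: +75 → 105 ≥ 40
  Hale: +60 → 105 ≥ 90
Round 4 — Alder, Hale default.
No further defaults.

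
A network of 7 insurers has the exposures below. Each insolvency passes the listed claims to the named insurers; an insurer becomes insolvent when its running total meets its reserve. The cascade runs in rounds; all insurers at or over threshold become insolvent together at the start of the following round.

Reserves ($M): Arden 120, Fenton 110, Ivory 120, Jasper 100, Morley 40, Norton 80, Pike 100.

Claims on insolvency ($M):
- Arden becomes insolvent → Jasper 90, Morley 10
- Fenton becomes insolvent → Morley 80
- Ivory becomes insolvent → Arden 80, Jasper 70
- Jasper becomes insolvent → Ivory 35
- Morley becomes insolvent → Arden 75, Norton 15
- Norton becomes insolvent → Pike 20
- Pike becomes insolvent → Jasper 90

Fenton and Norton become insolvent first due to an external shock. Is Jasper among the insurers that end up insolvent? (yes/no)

Round 1 — Fenton, Norton become insolvent (initial).
  Morley: +80 → 80 ≥ 40
  Pike: +20 → 20 < 100
Round 2 — Morley becomes insolvent.
  Arden: +75 → 75 < 120
No further insolvencies.

no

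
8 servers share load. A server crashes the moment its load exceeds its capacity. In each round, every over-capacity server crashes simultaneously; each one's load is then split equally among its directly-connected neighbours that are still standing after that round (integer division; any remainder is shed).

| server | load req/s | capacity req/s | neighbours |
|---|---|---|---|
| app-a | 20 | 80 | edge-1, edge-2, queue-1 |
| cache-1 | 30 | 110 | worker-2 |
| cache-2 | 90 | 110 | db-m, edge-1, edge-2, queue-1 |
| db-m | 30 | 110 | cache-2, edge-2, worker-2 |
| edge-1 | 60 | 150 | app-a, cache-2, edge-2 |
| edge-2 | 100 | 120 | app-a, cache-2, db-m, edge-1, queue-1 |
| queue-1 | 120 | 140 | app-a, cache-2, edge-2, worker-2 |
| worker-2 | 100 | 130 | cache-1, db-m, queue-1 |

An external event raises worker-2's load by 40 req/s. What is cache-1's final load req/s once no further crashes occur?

76

Round 1 — worker-2 at 140 > 130. worker-2 crashes.
  worker-2 sheds 140 req/s to cache-1, db-m, queue-1: 46 each (2 lost).
    cache-1: 30+46 = 76 ≤ 110
    db-m: 30+46 = 76 ≤ 110
    queue-1: 120+46 = 166 > 140
Round 2 — queue-1 crashes.
  queue-1 sheds 166 req/s to app-a, cache-2, edge-2: 55 each (1 lost).
    app-a: 20+55 = 75 ≤ 80
    cache-2: 90+55 = 145 > 110
    edge-2: 100+55 = 155 > 120
Round 3 — cache-2, edge-2 crash.
  cache-2 sheds 145 req/s to db-m, edge-1: 72 each (1 lost).
    db-m: 76+72 = 148 > 110
    edge-1: 60+72 = 132 ≤ 150
  edge-2 sheds 155 req/s to app-a, db-m, edge-1: 51 each (2 lost).
    app-a: 75+51 = 126 > 80
    db-m: 148+51 = 199 > 110
    edge-1: 132+51 = 183 > 150
Round 4 — app-a, db-m, edge-1 crash.
  app-a sheds 126 req/s: no online neighbours, lost.
  db-m sheds 199 req/s: no online neighbours, lost.
  edge-1 sheds 183 req/s: no online neighbours, lost.
No further crashes.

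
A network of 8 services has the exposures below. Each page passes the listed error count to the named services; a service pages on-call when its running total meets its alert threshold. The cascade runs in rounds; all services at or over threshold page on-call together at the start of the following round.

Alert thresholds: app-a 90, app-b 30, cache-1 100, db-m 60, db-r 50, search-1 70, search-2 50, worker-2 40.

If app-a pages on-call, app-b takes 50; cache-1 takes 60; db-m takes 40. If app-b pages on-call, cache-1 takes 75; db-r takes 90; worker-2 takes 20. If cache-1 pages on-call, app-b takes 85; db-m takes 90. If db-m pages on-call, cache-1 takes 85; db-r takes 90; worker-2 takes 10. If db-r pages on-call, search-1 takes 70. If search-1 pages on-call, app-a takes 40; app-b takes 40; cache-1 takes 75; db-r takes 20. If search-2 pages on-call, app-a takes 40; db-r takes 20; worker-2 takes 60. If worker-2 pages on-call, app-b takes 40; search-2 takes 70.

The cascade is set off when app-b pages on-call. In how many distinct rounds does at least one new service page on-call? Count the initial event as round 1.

5

Round 1 — app-b pages on-call (initial).
  cache-1: +75 → 75 < 100
  db-r: +90 → 90 ≥ 50
  worker-2: +20 → 20 < 40
Round 2 — db-r pages on-call.
  search-1: +70 → 70 ≥ 70
Round 3 — search-1 pages on-call.
  app-a: +40 → 40 < 90
  cache-1: +75 → 150 ≥ 100
Round 4 — cache-1 pages on-call.
  db-m: +90 → 90 ≥ 60
Round 5 — db-m pages on-call.
  worker-2: +10 → 30 < 40
No further pages.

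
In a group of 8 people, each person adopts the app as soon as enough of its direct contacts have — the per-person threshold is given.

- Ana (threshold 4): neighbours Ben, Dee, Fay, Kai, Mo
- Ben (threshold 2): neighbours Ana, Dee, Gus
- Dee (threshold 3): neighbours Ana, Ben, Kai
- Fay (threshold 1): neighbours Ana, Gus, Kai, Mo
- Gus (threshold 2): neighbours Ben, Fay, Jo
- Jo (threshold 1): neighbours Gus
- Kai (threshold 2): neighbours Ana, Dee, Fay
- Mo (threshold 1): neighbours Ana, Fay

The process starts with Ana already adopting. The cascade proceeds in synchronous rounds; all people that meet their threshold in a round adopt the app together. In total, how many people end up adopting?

4

Round 1 — Ana adopts the app (initial).
Round 2 — checking thresholds:
  Ben: 1 of 3 neighbours < 2, not yet.
  Dee: 1 of 3 neighbours < 3, not yet.
  Fay: 1 of 4 neighbours ≥ 1, adopts the app.
  Kai: 1 of 3 neighbours < 2, not yet.
  Mo: 1 of 2 neighbours ≥ 1, adopts the app.
Round 3 — checking thresholds:
  Ben: 1 of 3 neighbours < 2, not yet.
  Dee: 1 of 3 neighbours < 3, not yet.
  Gus: 1 of 3 neighbours < 2, not yet.
  Kai: 2 of 3 neighbours ≥ 2, adopts the app.
Round 4 — no new adoptions; cascade stops.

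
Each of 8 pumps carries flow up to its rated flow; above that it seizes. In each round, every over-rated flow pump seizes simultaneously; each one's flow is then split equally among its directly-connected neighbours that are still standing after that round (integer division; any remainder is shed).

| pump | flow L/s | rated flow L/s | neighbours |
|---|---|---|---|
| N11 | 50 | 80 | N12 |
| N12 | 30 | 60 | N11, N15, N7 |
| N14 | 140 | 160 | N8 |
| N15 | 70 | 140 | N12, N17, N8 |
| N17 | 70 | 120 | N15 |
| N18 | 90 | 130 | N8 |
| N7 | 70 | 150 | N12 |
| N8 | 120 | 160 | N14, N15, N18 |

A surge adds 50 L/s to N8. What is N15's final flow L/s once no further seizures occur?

Round 1 — N8 at 170 > 160. N8 seizes.
  N8 sheds 170 L/s to N14, N15, N18: 56 each (2 lost).
    N14: 140+56 = 196 > 160
    N15: 70+56 = 126 ≤ 140
    N18: 90+56 = 146 > 130
Round 2 — N14, N18 seize.
  N14 sheds 196 L/s: no online neighbours, lost.
  N18 sheds 146 L/s: no online neighbours, lost.
No further seizures.

126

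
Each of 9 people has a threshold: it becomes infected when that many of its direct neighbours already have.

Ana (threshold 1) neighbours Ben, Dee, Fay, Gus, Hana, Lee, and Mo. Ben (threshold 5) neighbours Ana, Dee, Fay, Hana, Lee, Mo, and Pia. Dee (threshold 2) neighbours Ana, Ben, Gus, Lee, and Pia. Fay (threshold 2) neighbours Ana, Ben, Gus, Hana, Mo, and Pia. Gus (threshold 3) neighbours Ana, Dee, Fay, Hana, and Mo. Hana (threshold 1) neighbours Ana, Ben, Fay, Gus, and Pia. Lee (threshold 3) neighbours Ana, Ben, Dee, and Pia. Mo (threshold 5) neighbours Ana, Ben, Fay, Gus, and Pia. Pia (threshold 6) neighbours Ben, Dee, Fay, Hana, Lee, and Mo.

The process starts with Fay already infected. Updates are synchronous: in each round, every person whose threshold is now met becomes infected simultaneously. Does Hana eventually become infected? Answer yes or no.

yes

Round 1 — Fay becomes infected (initial).
Round 2 — checking thresholds:
  Ana: 1 of 7 neighbours ≥ 1, becomes infected.
  Ben: 1 of 7 neighbours < 5, not yet.
  Gus: 1 of 5 neighbours < 3, not yet.
  Hana: 1 of 5 neighbours ≥ 1, becomes infected.
  Mo: 1 of 5 neighbours < 5, not yet.
  Pia: 1 of 6 neighbours < 6, not yet.
Round 3 — checking thresholds:
  Ben: 3 of 7 neighbours < 5, not yet.
  Dee: 1 of 5 neighbours < 2, not yet.
  Gus: 3 of 5 neighbours ≥ 3, becomes infected.
  Lee: 1 of 4 neighbours < 3, not yet.
  Mo: 2 of 5 neighbours < 5, not yet.
  Pia: 2 of 6 neighbours < 6, not yet.
Round 4 — checking thresholds:
  Ben: 3 of 7 neighbours < 5, not yet.
  Dee: 2 of 5 neighbours ≥ 2, becomes infected.
  Lee: 1 of 4 neighbours < 3, not yet.
  Mo: 3 of 5 neighbours < 5, not yet.
  Pia: 2 of 6 neighbours < 6, not yet.
Round 5 — no new infections; cascade stops.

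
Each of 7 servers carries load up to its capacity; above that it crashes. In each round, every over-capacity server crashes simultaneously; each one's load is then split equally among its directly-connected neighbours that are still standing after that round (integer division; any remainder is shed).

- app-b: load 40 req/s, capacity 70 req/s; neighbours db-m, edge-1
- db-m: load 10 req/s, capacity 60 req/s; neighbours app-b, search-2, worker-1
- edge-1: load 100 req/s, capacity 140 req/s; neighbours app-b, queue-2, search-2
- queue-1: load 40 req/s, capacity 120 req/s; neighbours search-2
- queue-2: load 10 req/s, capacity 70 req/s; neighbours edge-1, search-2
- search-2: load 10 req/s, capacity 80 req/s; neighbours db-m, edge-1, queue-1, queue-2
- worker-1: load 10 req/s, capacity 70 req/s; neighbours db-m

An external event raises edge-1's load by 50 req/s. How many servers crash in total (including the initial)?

Round 1 — edge-1 at 150 > 140. edge-1 crashes.
  edge-1 sheds 150 req/s to app-b, queue-2, search-2: 50 each.
    app-b: 40+50 = 90 > 70
    queue-2: 10+50 = 60 ≤ 70
    search-2: 10+50 = 60 ≤ 80
Round 2 — app-b crashes.
  app-b sheds 90 req/s to db-m: 90 each.
    db-m: 10+90 = 100 > 60
Round 3 — db-m crashes.
  db-m sheds 100 req/s to search-2, worker-1: 50 each.
    search-2: 60+50 = 110 > 80
    worker-1: 10+50 = 60 ≤ 70
Round 4 — search-2 crashes.
  search-2 sheds 110 req/s to queue-1, queue-2: 55 each.
    queue-1: 40+55 = 95 ≤ 120
    queue-2: 60+55 = 115 > 70
Round 5 — queue-2 crashes.
  queue-2 sheds 115 req/s: no online neighbours, lost.
No further crashes.

5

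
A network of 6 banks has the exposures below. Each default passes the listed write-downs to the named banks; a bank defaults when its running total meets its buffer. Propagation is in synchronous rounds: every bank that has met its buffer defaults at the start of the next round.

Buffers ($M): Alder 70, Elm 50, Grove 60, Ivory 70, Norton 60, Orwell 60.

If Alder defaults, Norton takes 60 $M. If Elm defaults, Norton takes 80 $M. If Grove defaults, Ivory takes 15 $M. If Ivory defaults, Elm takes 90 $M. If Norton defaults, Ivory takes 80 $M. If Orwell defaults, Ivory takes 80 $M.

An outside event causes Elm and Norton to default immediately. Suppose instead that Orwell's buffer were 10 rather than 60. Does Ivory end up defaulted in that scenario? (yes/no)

yes

With Orwell's buffer at 10:
Round 1 — Elm, Norton default (initial).
  Ivory: +80 → 80 ≥ 70
Round 2 — Ivory defaults.
No further defaults.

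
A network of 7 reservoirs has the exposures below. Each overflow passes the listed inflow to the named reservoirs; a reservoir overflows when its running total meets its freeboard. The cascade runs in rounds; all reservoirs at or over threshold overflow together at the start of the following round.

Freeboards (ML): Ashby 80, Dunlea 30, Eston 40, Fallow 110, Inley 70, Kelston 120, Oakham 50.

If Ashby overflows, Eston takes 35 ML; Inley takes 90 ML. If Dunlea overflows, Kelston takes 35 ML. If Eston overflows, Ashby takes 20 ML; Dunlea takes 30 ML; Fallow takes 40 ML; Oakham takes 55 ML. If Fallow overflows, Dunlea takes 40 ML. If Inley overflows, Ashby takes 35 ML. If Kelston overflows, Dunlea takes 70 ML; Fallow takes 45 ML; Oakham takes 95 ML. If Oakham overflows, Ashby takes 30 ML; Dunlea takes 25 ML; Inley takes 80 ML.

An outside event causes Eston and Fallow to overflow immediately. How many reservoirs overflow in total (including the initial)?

6

Round 1 — Eston, Fallow overflow (initial).
  Ashby: +20 → 20 < 80
  Dunlea: +30+40 → 70 ≥ 30
  Oakham: +55 → 55 ≥ 50
Round 2 — Dunlea, Oakham overflow.
  Ashby: +30 → 50 < 80
  Inley: +80 → 80 ≥ 70
  Kelston: +35 → 35 < 120
Round 3 — Inley overflows.
  Ashby: +35 → 85 ≥ 80
Round 4 — Ashby overflows.
No further overflows.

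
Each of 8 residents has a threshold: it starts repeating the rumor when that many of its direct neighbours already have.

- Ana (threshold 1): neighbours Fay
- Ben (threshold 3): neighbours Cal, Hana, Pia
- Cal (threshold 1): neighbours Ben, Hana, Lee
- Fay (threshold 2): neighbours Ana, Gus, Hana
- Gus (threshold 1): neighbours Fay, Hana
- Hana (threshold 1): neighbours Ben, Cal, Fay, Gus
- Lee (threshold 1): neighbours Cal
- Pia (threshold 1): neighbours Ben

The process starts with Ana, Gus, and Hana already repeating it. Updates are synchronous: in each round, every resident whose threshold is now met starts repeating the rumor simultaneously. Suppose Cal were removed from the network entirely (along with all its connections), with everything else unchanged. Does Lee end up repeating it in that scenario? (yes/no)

With Cal removed:
Round 1 — Ana, Gus, Hana start repeating the rumor (initial).
Round 2 — checking thresholds:
  Ben: 1 of 2 neighbours < 3, not yet.
  Fay: 3 of 3 neighbours ≥ 2, starts repeating the rumor.
Round 3 — no new spreads; cascade stops.

no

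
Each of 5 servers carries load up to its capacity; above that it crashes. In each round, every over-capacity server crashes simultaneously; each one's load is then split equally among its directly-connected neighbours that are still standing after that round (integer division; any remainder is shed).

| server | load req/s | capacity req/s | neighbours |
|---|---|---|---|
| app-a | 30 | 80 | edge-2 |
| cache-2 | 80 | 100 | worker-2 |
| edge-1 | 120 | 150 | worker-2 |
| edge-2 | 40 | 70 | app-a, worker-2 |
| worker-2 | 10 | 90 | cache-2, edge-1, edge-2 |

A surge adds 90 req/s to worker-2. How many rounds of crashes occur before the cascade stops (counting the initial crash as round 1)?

Round 1 — worker-2 at 100 > 90. worker-2 crashes.
  worker-2 sheds 100 req/s to cache-2, edge-1, edge-2: 33 each (1 lost).
    cache-2: 80+33 = 113 > 100
    edge-1: 120+33 = 153 > 150
    edge-2: 40+33 = 73 > 70
Round 2 — cache-2, edge-1, edge-2 crash.
  cache-2 sheds 113 req/s: no online neighbours, lost.
  edge-1 sheds 153 req/s: no online neighbours, lost.
  edge-2 sheds 73 req/s to app-a: 73 each.
    app-a: 30+73 = 103 > 80
Round 3 — app-a crashes.
  app-a sheds 103 req/s: no online neighbours, lost.
No further crashes.

3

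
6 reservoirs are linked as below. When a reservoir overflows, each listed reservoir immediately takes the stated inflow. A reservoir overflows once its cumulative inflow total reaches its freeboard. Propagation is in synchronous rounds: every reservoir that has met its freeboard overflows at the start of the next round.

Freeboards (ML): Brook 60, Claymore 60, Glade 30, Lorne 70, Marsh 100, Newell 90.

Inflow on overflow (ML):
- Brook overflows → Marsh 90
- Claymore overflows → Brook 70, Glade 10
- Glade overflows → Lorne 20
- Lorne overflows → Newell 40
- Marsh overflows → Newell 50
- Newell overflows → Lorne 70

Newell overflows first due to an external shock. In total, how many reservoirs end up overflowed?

2

Round 1 — Newell overflows (initial).
  Lorne: +70 → 70 ≥ 70
Round 2 — Lorne overflows.
No further overflows.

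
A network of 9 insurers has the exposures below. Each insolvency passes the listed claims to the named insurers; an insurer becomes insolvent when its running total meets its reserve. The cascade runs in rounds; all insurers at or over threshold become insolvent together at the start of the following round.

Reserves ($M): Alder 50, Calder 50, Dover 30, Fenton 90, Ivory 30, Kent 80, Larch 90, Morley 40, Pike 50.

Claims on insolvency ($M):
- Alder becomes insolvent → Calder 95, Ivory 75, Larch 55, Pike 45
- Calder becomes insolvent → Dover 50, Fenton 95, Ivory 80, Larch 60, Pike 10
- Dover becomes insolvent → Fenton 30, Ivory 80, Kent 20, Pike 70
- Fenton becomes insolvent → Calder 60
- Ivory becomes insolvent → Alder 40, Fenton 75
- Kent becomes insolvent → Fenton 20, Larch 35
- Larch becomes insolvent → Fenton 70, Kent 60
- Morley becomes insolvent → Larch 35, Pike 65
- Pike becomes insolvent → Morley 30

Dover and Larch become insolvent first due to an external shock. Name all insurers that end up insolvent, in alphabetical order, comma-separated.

Calder, Dover, Fenton, Ivory, Kent, Larch, Pike

Round 1 — Dover, Larch become insolvent (initial).
  Fenton: +30+70 → 100 ≥ 90
  Ivory: +80 → 80 ≥ 30
  Kent: +20+60 → 80 ≥ 80
  Pike: +70 → 70 ≥ 50
Round 2 — Fenton, Ivory, Kent, Pike become insolvent.
  Alder: +40 → 40 < 50
  Calder: +60 → 60 ≥ 50
  Morley: +30 → 30 < 40
Round 3 — Calder becomes insolvent.
No further insolvencies.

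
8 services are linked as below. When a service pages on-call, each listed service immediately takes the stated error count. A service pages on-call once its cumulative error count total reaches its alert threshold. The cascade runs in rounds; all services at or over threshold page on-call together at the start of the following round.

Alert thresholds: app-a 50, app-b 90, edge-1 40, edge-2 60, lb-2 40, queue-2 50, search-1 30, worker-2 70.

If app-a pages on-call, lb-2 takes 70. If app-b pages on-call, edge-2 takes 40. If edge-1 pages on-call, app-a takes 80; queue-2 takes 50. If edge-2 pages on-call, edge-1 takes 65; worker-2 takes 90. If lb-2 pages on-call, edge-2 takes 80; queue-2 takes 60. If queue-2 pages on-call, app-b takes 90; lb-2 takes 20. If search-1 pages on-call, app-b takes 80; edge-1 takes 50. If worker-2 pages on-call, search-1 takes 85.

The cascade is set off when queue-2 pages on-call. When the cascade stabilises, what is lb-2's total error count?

Round 1 — queue-2 pages on-call (initial).
  app-b: +90 → 90 ≥ 90
  lb-2: +20 → 20 < 40
Round 2 — app-b pages on-call.
  edge-2: +40 → 40 < 60
No further pages.

20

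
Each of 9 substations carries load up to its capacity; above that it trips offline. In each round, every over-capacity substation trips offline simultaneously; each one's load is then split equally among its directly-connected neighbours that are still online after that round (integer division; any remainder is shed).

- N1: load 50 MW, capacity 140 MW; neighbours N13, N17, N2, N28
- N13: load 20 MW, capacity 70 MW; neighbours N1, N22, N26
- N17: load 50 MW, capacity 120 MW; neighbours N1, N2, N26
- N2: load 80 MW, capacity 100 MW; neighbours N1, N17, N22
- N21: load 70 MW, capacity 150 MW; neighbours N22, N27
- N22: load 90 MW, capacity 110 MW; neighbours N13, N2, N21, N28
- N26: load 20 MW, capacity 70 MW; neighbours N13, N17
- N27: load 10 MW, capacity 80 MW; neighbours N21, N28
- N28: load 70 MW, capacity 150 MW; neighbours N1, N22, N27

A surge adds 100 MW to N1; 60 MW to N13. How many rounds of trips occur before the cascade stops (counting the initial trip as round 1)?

5

Round 1 — N1 at 150 > 140; N13 at 80 > 70. N1, N13 trip offline.
  N1 sheds 150 MW to N17, N2, N28: 50 each.
    N17: 50+50 = 100 ≤ 120
    N2: 80+50 = 130 > 100
    N28: 70+50 = 120 ≤ 150
  N13 sheds 80 MW to N22, N26: 40 each.
    N22: 90+40 = 130 > 110
    N26: 20+40 = 60 ≤ 70
Round 2 — N2, N22 trip offline.
  N2 sheds 130 MW to N17: 130 each.
    N17: 100+130 = 230 > 120
  N22 sheds 130 MW to N21, N28: 65 each.
    N21: 70+65 = 135 ≤ 150
    N28: 120+65 = 185 > 150
Round 3 — N17, N28 trip offline.
  N17 sheds 230 MW to N26: 230 each.
    N26: 60+230 = 290 > 70
  N28 sheds 185 MW to N27: 185 each.
    N27: 10+185 = 195 > 80
Round 4 — N26, N27 trip offline.
  N26 sheds 290 MW: no online neighbours, lost.
  N27 sheds 195 MW to N21: 195 each.
    N21: 135+195 = 330 > 150
Round 5 — N21 trips offline.
  N21 sheds 330 MW: no online neighbours, lost.
No further trips.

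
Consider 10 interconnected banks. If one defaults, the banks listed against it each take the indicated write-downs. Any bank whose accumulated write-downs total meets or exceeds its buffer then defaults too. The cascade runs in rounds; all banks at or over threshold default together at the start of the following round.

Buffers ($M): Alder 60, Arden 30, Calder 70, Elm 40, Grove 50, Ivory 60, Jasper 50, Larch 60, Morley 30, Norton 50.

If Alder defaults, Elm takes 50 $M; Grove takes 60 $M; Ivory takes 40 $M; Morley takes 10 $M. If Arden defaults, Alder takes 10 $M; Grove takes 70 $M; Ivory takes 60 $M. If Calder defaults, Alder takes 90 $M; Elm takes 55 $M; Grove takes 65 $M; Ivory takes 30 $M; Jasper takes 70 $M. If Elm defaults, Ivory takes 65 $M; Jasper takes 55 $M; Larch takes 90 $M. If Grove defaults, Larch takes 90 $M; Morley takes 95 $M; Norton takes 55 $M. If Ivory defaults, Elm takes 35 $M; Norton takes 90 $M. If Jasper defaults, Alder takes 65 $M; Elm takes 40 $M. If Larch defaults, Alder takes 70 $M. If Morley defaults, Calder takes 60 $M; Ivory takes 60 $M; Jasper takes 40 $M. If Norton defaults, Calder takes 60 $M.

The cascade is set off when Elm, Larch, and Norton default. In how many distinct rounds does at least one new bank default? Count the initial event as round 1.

Round 1 — Elm, Larch, Norton default (initial).
  Alder: +70 → 70 ≥ 60
  Calder: +60 → 60 < 70
  Ivory: +65 → 65 ≥ 60
  Jasper: +55 → 55 ≥ 50
Round 2 — Alder, Ivory, Jasper default.
  Grove: +60 → 60 ≥ 50
  Morley: +10 → 10 < 30
Round 3 — Grove defaults.
  Morley: +95 → 105 ≥ 30
Round 4 — Morley defaults.
  Calder: +60 → 120 ≥ 70
Round 5 — Calder defaults.
No further defaults.

5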